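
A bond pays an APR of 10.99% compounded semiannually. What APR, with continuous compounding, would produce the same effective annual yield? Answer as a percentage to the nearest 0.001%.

EAR = (1 + 0.1099/2)^2 − 1 = 0.112920.
Equivalent continuous rate: r = ln(1 + 0.112920) = 0.106987 = 10.699%.

10.699%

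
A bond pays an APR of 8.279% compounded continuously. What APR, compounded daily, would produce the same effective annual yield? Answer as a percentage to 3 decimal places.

EAR under continuous compounding: e^0.08279 − 1 = 0.086314.
Solve (1 + r/365)^365 = 1.086314: r/365 = 1.086314^(1/365) − 1 = 0.000227, so r = 0.082799 = 8.280%.

8.280%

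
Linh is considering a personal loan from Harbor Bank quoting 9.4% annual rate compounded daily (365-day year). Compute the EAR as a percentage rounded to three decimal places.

9.855%

EAR = (1 + 0.094/365)^365 − 1.
= (1 + 0.000258)^365 − 1 = 1.098546 − 1 = 9.855%.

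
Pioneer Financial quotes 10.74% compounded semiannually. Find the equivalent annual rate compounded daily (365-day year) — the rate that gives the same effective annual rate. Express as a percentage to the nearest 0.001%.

10.463%

EAR = (1 + 0.1074/2)^2 − 1 = 0.110284.
Solve (1 + r/365)^365 = 1.110284: r/365 = 1.110284^(1/365) − 1 = 0.000287, so r = 0.104631 = 10.463%.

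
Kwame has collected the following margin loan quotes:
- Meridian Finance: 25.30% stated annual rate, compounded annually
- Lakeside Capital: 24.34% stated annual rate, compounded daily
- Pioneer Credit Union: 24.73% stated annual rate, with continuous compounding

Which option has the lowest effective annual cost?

Meridian Finance: compounded annually, EAR = 25.300%
Lakeside Capital: (1 + 0.2434/365)^365 − 1 = 27.548%
Pioneer Credit Union: e^0.2473 − 1 = 28.056%
The lowest effective annual rate is Meridian Finance at 25.300%.

Meridian Finance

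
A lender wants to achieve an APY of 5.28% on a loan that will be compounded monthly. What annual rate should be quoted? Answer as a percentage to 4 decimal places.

5.1564%

(1 + r/12)^12 − 1 = 0.0528, so 1 + r/12 = 1.0528^(1/12).
r/12 = 0.004297, so r = 0.051564 = 5.1564%.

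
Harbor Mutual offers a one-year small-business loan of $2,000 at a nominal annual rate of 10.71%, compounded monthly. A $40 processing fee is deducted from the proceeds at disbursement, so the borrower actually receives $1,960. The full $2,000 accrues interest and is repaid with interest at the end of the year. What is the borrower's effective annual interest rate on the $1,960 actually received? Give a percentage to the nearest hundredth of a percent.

Amount owed after one year: 2,000 × (1 + 0.1071/12)^12 = 2,000 × 1.112517 = $2,225.03.
Effective rate on net proceeds: 2,225.03 / 1,960 − 1 = 0.135221 = 13.52%.

13.52%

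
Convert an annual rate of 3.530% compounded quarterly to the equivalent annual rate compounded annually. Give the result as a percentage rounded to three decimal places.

EAR = (1 + 0.03530/4)^4 − 1 = 0.035770.
Compounded annually, the equivalent nominal rate is the EAR itself: 3.577%.

3.577%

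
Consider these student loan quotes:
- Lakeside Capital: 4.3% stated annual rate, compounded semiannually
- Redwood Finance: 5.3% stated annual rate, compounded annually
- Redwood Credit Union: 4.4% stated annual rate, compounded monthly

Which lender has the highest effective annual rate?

Redwood Finance

Lakeside Capital: (1 + 0.043/2)^2 − 1 = 4.346%
Redwood Finance: compounded annually, EAR = 5.300%
Redwood Credit Union: (1 + 0.044/12)^12 − 1 = 4.490%
The highest effective annual rate is Redwood Finance at 5.300%.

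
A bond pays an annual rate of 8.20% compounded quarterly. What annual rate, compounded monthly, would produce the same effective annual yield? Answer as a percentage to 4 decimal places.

EAR = (1 + 0.0820/4)^4 − 1 = 0.084556.
Solve (1 + r/12)^12 = 1.084556: r/12 = 1.084556^(1/12) − 1 = 0.006787, so r = 0.081446 = 8.1446%.

8.1446%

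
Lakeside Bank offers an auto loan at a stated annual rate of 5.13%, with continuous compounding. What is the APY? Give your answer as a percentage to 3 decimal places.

5.264%

With continuous compounding, EAR = e^0.0513 − 1.
e^0.0513 = 1.052639, so EAR = 0.052639 = 5.264%.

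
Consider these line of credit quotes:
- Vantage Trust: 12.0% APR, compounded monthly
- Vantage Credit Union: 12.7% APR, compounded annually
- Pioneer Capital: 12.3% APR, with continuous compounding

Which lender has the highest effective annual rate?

Vantage Trust: (1 + 0.120/12)^12 − 1 = 12.683%
Vantage Credit Union: compounded annually, EAR = 12.700%
Pioneer Capital: e^0.123 − 1 = 13.088%
The highest effective annual rate is Pioneer Capital at 13.088%.

Pioneer Capital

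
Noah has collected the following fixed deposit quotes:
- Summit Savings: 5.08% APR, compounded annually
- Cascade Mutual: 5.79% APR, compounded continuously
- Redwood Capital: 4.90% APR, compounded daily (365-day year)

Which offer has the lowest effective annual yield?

Summit Savings: compounded annually, EAR = 5.080%
Cascade Mutual: e^0.0579 − 1 = 5.961%
Redwood Capital: (1 + 0.0490/365)^365 − 1 = 5.022%
The lowest effective annual rate is Redwood Capital at 5.022%.

Redwood Capital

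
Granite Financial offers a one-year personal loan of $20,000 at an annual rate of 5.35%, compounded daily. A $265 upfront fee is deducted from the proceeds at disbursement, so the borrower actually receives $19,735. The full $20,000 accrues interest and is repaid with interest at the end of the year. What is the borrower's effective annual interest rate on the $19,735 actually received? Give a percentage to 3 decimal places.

Amount owed after one year: 20,000 × (1 + 0.0535/365)^365 = 20,000 × 1.054953 = $21,099.06.
Effective rate on net proceeds: 21,099.06 / 19,735 − 1 = 0.069119 = 6.912%.

6.912%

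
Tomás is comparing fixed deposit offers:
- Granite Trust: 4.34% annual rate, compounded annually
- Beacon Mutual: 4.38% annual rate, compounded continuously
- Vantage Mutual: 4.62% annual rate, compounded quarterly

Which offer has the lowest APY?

Granite Trust

Granite Trust: compounded annually, EAR = 4.340%
Beacon Mutual: e^0.0438 − 1 = 4.477%
Vantage Mutual: (1 + 0.0462/4)^4 − 1 = 4.701%
The lowest effective annual rate is Granite Trust at 4.340%.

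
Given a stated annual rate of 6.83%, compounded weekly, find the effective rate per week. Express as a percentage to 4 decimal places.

0.1313%

With a nominal annual rate compounded weekly, the periodic rate is the nominal rate divided by 52.
i = 0.0683 / 52 = 0.0013135 = 0.1313%.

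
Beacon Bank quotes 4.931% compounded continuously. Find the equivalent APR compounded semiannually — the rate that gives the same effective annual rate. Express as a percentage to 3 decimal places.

4.992%

EAR under continuous compounding: e^0.04931 − 1 = 0.050546.
Solve (1 + r/2)^2 = 1.050546: r/2 = 1.050546^(1/2) − 1 = 0.024961, so r = 0.049923 = 4.992%.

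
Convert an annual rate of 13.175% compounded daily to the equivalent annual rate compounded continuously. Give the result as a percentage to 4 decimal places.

EAR = (1 + 0.13175/365)^365 − 1 = 0.140796.
Equivalent continuous rate: r = ln(1 + 0.140796) = 0.131726 = 13.1726%.

13.1726%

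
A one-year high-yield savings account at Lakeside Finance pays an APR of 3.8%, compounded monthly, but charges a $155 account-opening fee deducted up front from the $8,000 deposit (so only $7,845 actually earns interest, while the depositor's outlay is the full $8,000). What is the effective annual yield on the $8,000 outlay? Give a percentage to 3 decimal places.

1.854%

Value after one year: 7,845 × (1 + 0.038/12)^12 = 7,845 × 1.038669 = $8,148.36.
Effective yield on the $8,000 outlay: 8,148.36 / 8,000 − 1 = 0.018545 = 1.854%.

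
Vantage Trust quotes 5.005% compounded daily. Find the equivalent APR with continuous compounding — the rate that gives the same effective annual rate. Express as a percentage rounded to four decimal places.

5.0047%

EAR = (1 + 0.05005/365)^365 − 1 = 0.051320.
Equivalent continuous rate: r = ln(1 + 0.051320) = 0.050047 = 5.0047%.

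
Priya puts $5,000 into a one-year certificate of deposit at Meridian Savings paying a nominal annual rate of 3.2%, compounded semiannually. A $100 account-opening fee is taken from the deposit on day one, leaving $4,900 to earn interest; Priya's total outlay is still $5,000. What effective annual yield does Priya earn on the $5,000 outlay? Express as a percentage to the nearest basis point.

1.16%

Value after one year: 4,900 × (1 + 0.032/2)^2 = 4,900 × 1.032256 = $5,058.05.
Effective yield on the $5,000 outlay: 5,058.05 / 5,000 − 1 = 0.011611 = 1.16%.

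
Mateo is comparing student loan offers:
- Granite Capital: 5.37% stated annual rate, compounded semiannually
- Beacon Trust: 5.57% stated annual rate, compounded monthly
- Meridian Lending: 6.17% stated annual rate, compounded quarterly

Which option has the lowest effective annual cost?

Granite Capital

Granite Capital: (1 + 0.0537/2)^2 − 1 = 5.442%
Beacon Trust: (1 + 0.0557/12)^12 − 1 = 5.714%
Meridian Lending: (1 + 0.0617/4)^4 − 1 = 6.314%
The lowest effective annual rate is Granite Capital at 5.442%.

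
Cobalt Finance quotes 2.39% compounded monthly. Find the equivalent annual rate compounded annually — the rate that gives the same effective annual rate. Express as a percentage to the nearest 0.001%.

EAR = (1 + 0.0239/12)^12 − 1 = 0.024164.
Compounded annually, the equivalent nominal rate is the EAR itself: 2.416%.

2.416%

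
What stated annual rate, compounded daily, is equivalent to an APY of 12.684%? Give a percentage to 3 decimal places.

11.944%

(1 + r/365)^365 − 1 = 0.12684, so 1 + r/365 = 1.12684^(1/365).
r/365 = 0.000327, so r = 0.119437 = 11.944%.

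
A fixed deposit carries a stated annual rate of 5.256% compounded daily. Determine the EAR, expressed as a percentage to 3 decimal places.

EAR = (1 + 0.05256/365)^365 − 1.
= (1 + 0.000144)^365 − 1 = 1.053962 − 1 = 5.396%.

5.396%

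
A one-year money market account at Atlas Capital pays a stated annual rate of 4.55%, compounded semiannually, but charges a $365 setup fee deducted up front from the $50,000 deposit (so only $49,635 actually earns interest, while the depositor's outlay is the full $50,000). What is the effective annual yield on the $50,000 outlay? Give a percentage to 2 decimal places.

3.84%

Value after one year: 49,635 × (1 + 0.0455/2)^2 = 49,635 × 1.046018 = $51,919.08.
Effective yield on the $50,000 outlay: 51,919.08 / 50,000 − 1 = 0.038382 = 3.84%.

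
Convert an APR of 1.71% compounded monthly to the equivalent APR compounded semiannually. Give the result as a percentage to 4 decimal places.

1.7161%

EAR = (1 + 0.0171/12)^12 − 1 = 0.017235.
Solve (1 + r/2)^2 = 1.017235: r/2 = 1.017235^(1/2) − 1 = 0.008581, so r = 0.017161 = 1.7161%.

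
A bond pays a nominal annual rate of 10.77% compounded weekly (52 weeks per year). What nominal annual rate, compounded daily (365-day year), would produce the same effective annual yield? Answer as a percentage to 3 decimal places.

10.760%

EAR = (1 + 0.1077/52)^52 − 1 = 0.113590.
Solve (1 + r/365)^365 = 1.113590: r/365 = 1.113590^(1/365) − 1 = 0.000295, so r = 0.107604 = 10.760%.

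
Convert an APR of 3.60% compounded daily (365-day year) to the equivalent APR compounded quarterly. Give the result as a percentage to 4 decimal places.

EAR = (1 + 0.0360/365)^365 − 1 = 0.036654.
Solve (1 + r/4)^4 = 1.036654: r/4 = 1.036654^(1/4) − 1 = 0.009040, so r = 0.036161 = 3.6161%.

3.6161%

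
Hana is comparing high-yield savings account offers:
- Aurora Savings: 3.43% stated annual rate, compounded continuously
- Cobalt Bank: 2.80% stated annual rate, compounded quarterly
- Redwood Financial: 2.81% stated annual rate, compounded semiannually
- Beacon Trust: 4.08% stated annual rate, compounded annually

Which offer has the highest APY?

Beacon Trust

Aurora Savings: e^0.0343 − 1 = 3.490%
Cobalt Bank: (1 + 0.0280/4)^4 − 1 = 2.830%
Redwood Financial: (1 + 0.0281/2)^2 − 1 = 2.830%
Beacon Trust: compounded annually, EAR = 4.080%
The highest effective annual rate is Beacon Trust at 4.080%.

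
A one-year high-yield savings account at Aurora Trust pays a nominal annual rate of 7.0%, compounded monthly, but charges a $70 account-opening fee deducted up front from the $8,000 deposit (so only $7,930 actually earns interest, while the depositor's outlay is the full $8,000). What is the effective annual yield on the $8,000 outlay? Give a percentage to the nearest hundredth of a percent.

Value after one year: 7,930 × (1 + 0.070/12)^12 = 7,930 × 1.072290 = $8,503.26.
Effective yield on the $8,000 outlay: 8,503.26 / 8,000 − 1 = 0.062908 = 6.29%.

6.29%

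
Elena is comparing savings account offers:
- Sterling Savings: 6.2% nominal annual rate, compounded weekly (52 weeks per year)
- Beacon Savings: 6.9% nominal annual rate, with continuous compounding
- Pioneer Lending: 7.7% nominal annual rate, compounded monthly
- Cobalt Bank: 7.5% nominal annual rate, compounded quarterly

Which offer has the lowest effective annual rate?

Sterling Savings

Sterling Savings: (1 + 0.062/52)^52 − 1 = 6.392%
Beacon Savings: e^0.069 − 1 = 7.144%
Pioneer Lending: (1 + 0.077/12)^12 − 1 = 7.978%
Cobalt Bank: (1 + 0.075/4)^4 − 1 = 7.714%
The lowest effective annual rate is Sterling Savings at 6.392%.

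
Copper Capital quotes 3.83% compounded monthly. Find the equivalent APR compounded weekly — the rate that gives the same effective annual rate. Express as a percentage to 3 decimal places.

3.825%

EAR = (1 + 0.0383/12)^12 − 1 = 0.038980.
Solve (1 + r/52)^52 = 1.038980: r/52 = 1.038980^(1/52) − 1 = 0.000736, so r = 0.038253 = 3.825%.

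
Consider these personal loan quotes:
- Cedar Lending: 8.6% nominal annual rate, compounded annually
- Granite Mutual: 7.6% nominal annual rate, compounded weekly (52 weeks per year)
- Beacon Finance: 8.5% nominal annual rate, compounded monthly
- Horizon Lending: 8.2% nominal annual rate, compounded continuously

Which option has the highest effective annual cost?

Beacon Finance

Cedar Lending: compounded annually, EAR = 8.600%
Granite Mutual: (1 + 0.076/52)^52 − 1 = 7.890%
Beacon Finance: (1 + 0.085/12)^12 − 1 = 8.839%
Horizon Lending: e^0.082 − 1 = 8.546%
The highest effective annual rate is Beacon Finance at 8.839%.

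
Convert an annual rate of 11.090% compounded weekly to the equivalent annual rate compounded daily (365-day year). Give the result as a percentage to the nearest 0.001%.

11.080%

EAR = (1 + 0.11090/52)^52 − 1 = 0.117151.
Solve (1 + r/365)^365 = 1.117151: r/365 = 1.117151^(1/365) − 1 = 0.000304, so r = 0.110799 = 11.080%.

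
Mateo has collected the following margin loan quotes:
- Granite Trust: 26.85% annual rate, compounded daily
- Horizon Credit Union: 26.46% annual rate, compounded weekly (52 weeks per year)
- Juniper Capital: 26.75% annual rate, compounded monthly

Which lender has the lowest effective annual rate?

Horizon Credit Union

Granite Trust: (1 + 0.2685/365)^365 − 1 = 30.787%
Horizon Credit Union: (1 + 0.2646/52)^52 − 1 = 30.204%
Juniper Capital: (1 + 0.2675/12)^12 − 1 = 30.286%
The lowest effective annual rate is Horizon Credit Union at 30.204%.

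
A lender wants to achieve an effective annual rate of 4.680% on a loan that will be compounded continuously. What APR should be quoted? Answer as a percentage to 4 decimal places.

4.5738%

Continuous: nominal r satisfies e^r − 1 = 0.04680.
r = ln(1 + 0.04680) = ln(1.04680) = 0.045738 = 4.5738%.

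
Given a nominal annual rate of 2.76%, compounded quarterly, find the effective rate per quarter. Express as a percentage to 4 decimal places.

0.6900%

With a nominal annual rate compounded quarterly, the periodic rate is the nominal rate divided by 4.
i = 0.0276 / 4 = 0.0069000 = 0.6900%.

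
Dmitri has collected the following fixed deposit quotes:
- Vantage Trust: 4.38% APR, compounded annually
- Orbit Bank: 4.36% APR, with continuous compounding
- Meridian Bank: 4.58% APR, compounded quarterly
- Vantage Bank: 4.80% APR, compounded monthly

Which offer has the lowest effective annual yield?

Vantage Trust

Vantage Trust: compounded annually, EAR = 4.380%
Orbit Bank: e^0.0436 − 1 = 4.456%
Meridian Bank: (1 + 0.0458/4)^4 − 1 = 4.659%
Vantage Bank: (1 + 0.0480/12)^12 − 1 = 4.907%
The lowest effective annual rate is Vantage Trust at 4.380%.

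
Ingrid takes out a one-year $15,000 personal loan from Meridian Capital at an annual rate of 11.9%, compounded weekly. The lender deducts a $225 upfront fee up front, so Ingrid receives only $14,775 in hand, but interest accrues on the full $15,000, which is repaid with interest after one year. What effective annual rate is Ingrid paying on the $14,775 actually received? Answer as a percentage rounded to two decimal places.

14.34%

Amount owed after one year: 15,000 × (1 + 0.119/52)^52 = 15,000 × 1.126217 = $16,893.25.
Effective rate on net proceeds: 16,893.25 / 14,775 − 1 = 0.143367 = 14.34%.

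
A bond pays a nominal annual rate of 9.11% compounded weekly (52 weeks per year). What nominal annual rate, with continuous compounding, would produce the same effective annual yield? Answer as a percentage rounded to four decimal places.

9.1020%

EAR = (1 + 0.0911/52)^52 − 1 = 0.095291.
Equivalent continuous rate: r = ln(1 + 0.095291) = 0.091020 = 9.1020%.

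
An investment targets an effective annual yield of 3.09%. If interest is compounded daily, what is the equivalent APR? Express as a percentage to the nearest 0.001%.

(1 + r/365)^365 − 1 = 0.0309, so 1 + r/365 = 1.0309^(1/365).
r/365 = 0.000083, so r = 0.030433 = 3.043%.

3.043%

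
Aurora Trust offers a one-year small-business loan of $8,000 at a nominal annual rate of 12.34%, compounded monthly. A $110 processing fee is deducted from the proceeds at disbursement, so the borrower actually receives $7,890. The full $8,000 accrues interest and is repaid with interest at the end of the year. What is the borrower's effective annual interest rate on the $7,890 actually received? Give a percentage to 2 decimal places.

14.64%

Amount owed after one year: 8,000 × (1 + 0.1234/12)^12 = 8,000 × 1.130624 = $9,044.99.
Effective rate on net proceeds: 9,044.99 / 7,890 − 1 = 0.146387 = 14.64%.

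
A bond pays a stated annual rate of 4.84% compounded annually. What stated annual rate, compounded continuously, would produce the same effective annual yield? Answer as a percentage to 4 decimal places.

Compounded annually, EAR = nominal = 0.048400.
Equivalent continuous rate: r = ln(1 + 0.048400) = 0.047265 = 4.7265%.

4.7265%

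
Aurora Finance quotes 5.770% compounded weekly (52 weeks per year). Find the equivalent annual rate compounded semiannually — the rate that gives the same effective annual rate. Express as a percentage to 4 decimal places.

5.8507%

EAR = (1 + 0.05770/52)^52 − 1 = 0.059363.
Solve (1 + r/2)^2 = 1.059363: r/2 = 1.059363^(1/2) − 1 = 0.029254, so r = 0.058507 = 5.8507%.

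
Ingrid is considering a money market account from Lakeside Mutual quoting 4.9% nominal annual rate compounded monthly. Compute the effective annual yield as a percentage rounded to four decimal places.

5.0116%

EAR = (1 + 0.049/12)^12 − 1.
= 1.050116 − 1 = 5.0116%.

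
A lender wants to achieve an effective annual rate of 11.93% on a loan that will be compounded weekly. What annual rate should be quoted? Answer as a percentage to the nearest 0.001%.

11.283%

(1 + r/52)^52 − 1 = 0.1193, so 1 + r/52 = 1.1193^(1/52).
r/52 = 0.002170, so r = 0.112826 = 11.283%.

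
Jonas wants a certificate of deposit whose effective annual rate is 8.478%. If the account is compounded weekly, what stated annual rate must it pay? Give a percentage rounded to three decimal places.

(1 + r/52)^52 − 1 = 0.08478, so 1 + r/52 = 1.08478^(1/52).
r/52 = 0.001566, so r = 0.081441 = 8.144%.

8.144%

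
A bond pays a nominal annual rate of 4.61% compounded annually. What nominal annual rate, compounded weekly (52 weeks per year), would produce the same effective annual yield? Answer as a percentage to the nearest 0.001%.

4.509%

Compounded annually, EAR = nominal = 0.046100.
Solve (1 + r/52)^52 = 1.046100: r/52 = 1.046100^(1/52) − 1 = 0.000867, so r = 0.045088 = 4.509%.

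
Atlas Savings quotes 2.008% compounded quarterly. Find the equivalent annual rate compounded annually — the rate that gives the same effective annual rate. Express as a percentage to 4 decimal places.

2.0232%

EAR = (1 + 0.02008/4)^4 − 1 = 0.020232.
Compounded annually, the equivalent nominal rate is the EAR itself: 2.0232%.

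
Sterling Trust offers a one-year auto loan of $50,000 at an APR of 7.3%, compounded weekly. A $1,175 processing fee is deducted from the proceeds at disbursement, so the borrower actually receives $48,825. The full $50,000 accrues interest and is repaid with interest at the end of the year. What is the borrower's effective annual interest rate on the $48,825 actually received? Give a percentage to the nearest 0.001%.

10.156%

Amount owed after one year: 50,000 × (1 + 0.073/52)^52 = 50,000 × 1.075675 = $53,783.77.
Effective rate on net proceeds: 53,783.77 / 48,825 − 1 = 0.101562 = 10.156%.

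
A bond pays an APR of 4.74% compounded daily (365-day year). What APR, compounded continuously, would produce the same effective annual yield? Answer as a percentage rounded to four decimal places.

EAR = (1 + 0.0474/365)^365 − 1 = 0.048538.
Equivalent continuous rate: r = ln(1 + 0.048538) = 0.047397 = 4.7397%.

4.7397%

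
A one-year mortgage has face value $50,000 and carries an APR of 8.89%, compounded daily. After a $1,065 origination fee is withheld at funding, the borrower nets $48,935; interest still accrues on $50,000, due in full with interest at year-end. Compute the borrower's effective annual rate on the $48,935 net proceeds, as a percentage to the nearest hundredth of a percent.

11.67%

Amount owed after one year: 50,000 × (1 + 0.0889/365)^365 = 50,000 × 1.092960 = $54,647.98.
Effective rate on net proceeds: 54,647.98 / 48,935 − 1 = 0.116746 = 11.67%.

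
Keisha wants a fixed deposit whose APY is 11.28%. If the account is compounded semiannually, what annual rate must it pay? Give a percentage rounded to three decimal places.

(1 + r/2)^2 − 1 = 0.1128, so 1 + r/2 = 1.1128^(1/2).
r/2 = 0.054893, so r = 0.109787 = 10.979%.

10.979%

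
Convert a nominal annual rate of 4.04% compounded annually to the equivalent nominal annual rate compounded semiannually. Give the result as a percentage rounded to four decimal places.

4.0000%

Compounded annually, EAR = nominal = 0.040400.
Solve (1 + r/2)^2 = 1.040400: r/2 = 1.040400^(1/2) − 1 = 0.020000, so r = 0.040000 = 4.0000%.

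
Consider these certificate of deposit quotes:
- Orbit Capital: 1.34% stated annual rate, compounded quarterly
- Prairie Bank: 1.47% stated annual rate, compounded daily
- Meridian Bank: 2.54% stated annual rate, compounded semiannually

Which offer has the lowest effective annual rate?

Orbit Capital

Orbit Capital: (1 + 0.0134/4)^4 − 1 = 1.347%
Prairie Bank: (1 + 0.0147/365)^365 − 1 = 1.481%
Meridian Bank: (1 + 0.0254/2)^2 − 1 = 2.556%
The lowest effective annual rate is Orbit Capital at 1.347%.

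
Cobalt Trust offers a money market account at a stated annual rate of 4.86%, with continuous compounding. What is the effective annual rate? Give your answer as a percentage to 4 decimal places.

4.9800%

With continuous compounding, EAR = e^0.0486 − 1.
e^0.0486 = 1.049800, so EAR = 0.049800 = 4.9800%.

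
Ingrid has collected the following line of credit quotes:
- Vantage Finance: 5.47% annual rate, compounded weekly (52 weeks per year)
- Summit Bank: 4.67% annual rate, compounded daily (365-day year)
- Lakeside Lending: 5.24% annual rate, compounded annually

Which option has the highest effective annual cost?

Vantage Finance

Vantage Finance: (1 + 0.0547/52)^52 − 1 = 5.619%
Summit Bank: (1 + 0.0467/365)^365 − 1 = 4.780%
Lakeside Lending: compounded annually, EAR = 5.240%
The highest effective annual rate is Vantage Finance at 5.619%.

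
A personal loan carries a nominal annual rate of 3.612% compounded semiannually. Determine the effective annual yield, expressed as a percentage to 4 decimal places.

EAR = (1 + 0.03612/2)^2 − 1.
= (1 + 0.018060)^2 − 1 = 1.036446 − 1 = 3.6446%.

3.6446%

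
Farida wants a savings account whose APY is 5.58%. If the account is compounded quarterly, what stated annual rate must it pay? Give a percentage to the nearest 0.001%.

5.467%

(1 + r/4)^4 − 1 = 0.0558, so 1 + r/4 = 1.0558^(1/4).
r/4 = 0.013667, so r = 0.054669 = 5.467%.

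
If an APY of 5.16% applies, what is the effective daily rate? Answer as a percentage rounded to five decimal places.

The per-day rate i satisfies (1 + i)^365 = 1 + 0.0516.
i = 1.0516^(1/365) − 1 = 0.0001379 = 0.01379%.

0.01379%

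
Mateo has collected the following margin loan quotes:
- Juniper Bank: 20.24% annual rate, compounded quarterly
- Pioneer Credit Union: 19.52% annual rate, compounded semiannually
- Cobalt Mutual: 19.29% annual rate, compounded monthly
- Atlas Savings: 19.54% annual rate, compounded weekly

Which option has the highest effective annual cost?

Juniper Bank

Juniper Bank: (1 + 0.2024/4)^4 − 1 = 21.829%
Pioneer Credit Union: (1 + 0.1952/2)^2 − 1 = 20.473%
Cobalt Mutual: (1 + 0.1929/12)^12 − 1 = 21.090%
Atlas Savings: (1 + 0.1954/52)^52 − 1 = 21.535%
The highest effective annual rate is Juniper Bank at 21.829%.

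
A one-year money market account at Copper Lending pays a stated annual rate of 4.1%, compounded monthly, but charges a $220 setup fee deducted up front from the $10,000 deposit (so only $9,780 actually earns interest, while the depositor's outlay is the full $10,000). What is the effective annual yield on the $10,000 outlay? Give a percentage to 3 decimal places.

1.886%

Value after one year: 9,780 × (1 + 0.041/12)^12 = 9,780 × 1.041779 = $10,188.60.
Effective yield on the $10,000 outlay: 10,188.60 / 10,000 − 1 = 0.018860 = 1.886%.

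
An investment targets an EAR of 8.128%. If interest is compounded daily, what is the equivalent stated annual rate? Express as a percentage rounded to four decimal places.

7.8154%

(1 + r/365)^365 − 1 = 0.08128, so 1 + r/365 = 1.08128^(1/365).
r/365 = 0.000214, so r = 0.078154 = 7.8154%.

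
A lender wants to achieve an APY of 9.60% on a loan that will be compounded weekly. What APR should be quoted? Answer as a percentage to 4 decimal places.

(1 + r/52)^52 − 1 = 0.0960, so 1 + r/52 = 1.0960^(1/52).
r/52 = 0.001764, so r = 0.091748 = 9.1748%.

9.1748%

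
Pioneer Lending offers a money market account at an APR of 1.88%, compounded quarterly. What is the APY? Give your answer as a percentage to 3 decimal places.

1.893%

EAR = (1 + 0.0188/4)^4 − 1.
= (1 + 0.004700)^4 − 1 = 1.018933 − 1 = 1.893%.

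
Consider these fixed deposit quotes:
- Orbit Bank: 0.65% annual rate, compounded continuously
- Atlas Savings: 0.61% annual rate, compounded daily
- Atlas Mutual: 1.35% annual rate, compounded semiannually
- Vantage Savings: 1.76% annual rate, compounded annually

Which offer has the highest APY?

Orbit Bank: e^0.0065 − 1 = 0.652%
Atlas Savings: (1 + 0.0061/365)^365 − 1 = 0.612%
Atlas Mutual: (1 + 0.0135/2)^2 − 1 = 1.355%
Vantage Savings: compounded annually, EAR = 1.760%
The highest effective annual rate is Vantage Savings at 1.760%.

Vantage Savings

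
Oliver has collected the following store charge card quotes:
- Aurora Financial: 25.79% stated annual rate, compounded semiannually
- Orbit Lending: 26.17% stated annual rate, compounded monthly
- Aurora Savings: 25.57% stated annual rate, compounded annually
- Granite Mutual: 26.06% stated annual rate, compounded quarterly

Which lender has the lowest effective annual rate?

Aurora Financial: (1 + 0.2579/2)^2 − 1 = 27.453%
Orbit Lending: (1 + 0.2617/12)^12 − 1 = 29.549%
Aurora Savings: compounded annually, EAR = 25.570%
Granite Mutual: (1 + 0.2606/4)^4 − 1 = 28.719%
The lowest effective annual rate is Aurora Savings at 25.570%.

Aurora Savings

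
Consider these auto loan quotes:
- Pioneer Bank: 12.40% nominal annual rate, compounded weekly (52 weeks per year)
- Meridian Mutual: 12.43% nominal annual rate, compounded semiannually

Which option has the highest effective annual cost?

Pioneer Bank: (1 + 0.1240/52)^52 − 1 = 13.185%
Meridian Mutual: (1 + 0.1243/2)^2 − 1 = 12.816%
The highest effective annual rate is Pioneer Bank at 13.185%.

Pioneer Bank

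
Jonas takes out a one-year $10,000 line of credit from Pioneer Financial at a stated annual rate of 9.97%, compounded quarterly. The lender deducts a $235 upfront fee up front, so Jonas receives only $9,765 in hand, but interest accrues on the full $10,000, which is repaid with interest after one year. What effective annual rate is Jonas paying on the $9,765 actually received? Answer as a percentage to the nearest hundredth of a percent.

Amount owed after one year: 10,000 × (1 + 0.0997/4)^4 = 10,000 × 1.103490 = $11,034.90.
Effective rate on net proceeds: 11,034.90 / 9,765 − 1 = 0.130046 = 13.00%.

13.00%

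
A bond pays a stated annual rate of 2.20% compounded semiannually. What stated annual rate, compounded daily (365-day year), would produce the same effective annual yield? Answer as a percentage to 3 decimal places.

EAR = (1 + 0.0220/2)^2 − 1 = 0.022121.
Solve (1 + r/365)^365 = 1.022121: r/365 = 1.022121^(1/365) − 1 = 0.000060, so r = 0.021881 = 2.188%.

2.188%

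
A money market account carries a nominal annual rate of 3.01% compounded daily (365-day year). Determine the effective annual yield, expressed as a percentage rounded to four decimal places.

EAR = (1 + 0.0301/365)^365 − 1.
= (1 + 0.000082)^365 − 1 = 1.030556 − 1 = 3.0556%.

3.0556%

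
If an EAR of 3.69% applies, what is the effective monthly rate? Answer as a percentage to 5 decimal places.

The per-month rate i satisfies (1 + i)^12 = 1 + 0.0369.
i = 1.0369^(1/12) − 1 = 0.0030242 = 0.30242%.

0.30242%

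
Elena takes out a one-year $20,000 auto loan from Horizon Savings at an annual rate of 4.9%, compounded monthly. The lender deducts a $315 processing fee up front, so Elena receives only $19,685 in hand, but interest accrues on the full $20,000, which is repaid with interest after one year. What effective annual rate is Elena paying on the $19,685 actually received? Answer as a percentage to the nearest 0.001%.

6.692%

Amount owed after one year: 20,000 × (1 + 0.049/12)^12 = 20,000 × 1.050116 = $21,002.31.
Effective rate on net proceeds: 21,002.31 / 19,685 − 1 = 0.066920 = 6.692%.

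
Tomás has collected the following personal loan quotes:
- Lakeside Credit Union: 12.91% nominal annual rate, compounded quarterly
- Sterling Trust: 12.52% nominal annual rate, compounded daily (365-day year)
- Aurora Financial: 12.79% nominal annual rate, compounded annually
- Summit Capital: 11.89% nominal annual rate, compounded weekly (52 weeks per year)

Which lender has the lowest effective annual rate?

Summit Capital

Lakeside Credit Union: (1 + 0.1291/4)^4 − 1 = 13.549%
Sterling Trust: (1 + 0.1252/365)^365 − 1 = 13.335%
Aurora Financial: compounded annually, EAR = 12.790%
Summit Capital: (1 + 0.1189/52)^52 − 1 = 12.610%
The lowest effective annual rate is Summit Capital at 12.610%.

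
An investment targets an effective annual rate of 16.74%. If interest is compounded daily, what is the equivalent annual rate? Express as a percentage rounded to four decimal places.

15.4812%

(1 + r/365)^365 − 1 = 0.1674, so 1 + r/365 = 1.1674^(1/365).
r/365 = 0.000424, so r = 0.154812 = 15.4812%.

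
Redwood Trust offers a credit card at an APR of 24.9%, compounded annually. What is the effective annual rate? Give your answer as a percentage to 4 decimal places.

Annual compounding means the effective rate equals the nominal rate: 24.9000%.

24.9000%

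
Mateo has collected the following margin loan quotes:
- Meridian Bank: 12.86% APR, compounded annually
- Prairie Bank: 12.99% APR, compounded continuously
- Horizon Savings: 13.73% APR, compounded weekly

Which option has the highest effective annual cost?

Meridian Bank: compounded annually, EAR = 12.860%
Prairie Bank: e^0.1299 − 1 = 13.871%
Horizon Savings: (1 + 0.1373/52)^52 − 1 = 14.696%
The highest effective annual rate is Horizon Savings at 14.696%.

Horizon Savings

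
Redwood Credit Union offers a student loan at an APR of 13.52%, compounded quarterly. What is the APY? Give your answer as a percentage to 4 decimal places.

EAR = (1 + 0.1352/4)^4 − 1.
= 1.142210 − 1 = 14.2210%.

14.2210%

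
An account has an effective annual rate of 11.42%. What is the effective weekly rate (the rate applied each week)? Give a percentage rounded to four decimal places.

0.2082%

The per-week rate i satisfies (1 + i)^52 = 1 + 0.1142.
i = 1.1142^(1/52) − 1 = 0.0020817 = 0.2082%.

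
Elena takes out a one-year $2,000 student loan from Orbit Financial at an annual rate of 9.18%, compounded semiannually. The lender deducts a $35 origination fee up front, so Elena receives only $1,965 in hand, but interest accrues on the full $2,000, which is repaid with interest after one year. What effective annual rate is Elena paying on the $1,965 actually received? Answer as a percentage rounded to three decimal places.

Amount owed after one year: 2,000 × (1 + 0.0918/2)^2 = 2,000 × 1.093907 = $2,187.81.
Effective rate on net proceeds: 2,187.81 / 1,965 − 1 = 0.113391 = 11.339%.

11.339%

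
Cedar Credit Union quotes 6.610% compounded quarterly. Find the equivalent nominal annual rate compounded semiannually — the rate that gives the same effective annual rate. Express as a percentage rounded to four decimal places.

EAR = (1 + 0.06610/4)^4 − 1 = 0.067757.
Solve (1 + r/2)^2 = 1.067757: r/2 = 1.067757^(1/2) − 1 = 0.033323, so r = 0.066646 = 6.6646%.

6.6646%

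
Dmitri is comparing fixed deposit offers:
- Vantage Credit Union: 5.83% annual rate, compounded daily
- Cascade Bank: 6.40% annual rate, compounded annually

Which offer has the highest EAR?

Vantage Credit Union: (1 + 0.0583/365)^365 − 1 = 6.003%
Cascade Bank: compounded annually, EAR = 6.400%
The highest effective annual rate is Cascade Bank at 6.400%.

Cascade Bank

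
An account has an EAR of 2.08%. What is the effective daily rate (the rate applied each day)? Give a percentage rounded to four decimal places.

0.0056%

The per-day rate i satisfies (1 + i)^365 = 1 + 0.0208.
i = 1.0208^(1/365) − 1 = 0.0000564 = 0.0056%.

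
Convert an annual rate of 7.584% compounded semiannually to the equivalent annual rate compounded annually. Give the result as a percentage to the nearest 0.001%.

7.728%

EAR = (1 + 0.07584/2)^2 − 1 = 0.077278.
Compounded annually, the equivalent nominal rate is the EAR itself: 7.728%.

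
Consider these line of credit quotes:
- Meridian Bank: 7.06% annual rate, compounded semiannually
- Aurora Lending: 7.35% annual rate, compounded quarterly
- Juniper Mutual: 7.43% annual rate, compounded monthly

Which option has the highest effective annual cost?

Juniper Mutual

Meridian Bank: (1 + 0.0706/2)^2 − 1 = 7.185%
Aurora Lending: (1 + 0.0735/4)^4 − 1 = 7.555%
Juniper Mutual: (1 + 0.0743/12)^12 − 1 = 7.688%
The highest effective annual rate is Juniper Mutual at 7.688%.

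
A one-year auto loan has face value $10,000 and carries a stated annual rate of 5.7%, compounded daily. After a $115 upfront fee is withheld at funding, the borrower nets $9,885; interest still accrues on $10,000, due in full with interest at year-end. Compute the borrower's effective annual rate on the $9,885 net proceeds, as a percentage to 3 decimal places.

Amount owed after one year: 10,000 × (1 + 0.057/365)^365 = 10,000 × 1.058651 = $10,586.51.
Effective rate on net proceeds: 10,586.51 / 9,885 − 1 = 0.070967 = 7.097%.

7.097%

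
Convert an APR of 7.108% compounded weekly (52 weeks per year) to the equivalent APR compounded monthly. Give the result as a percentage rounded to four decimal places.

7.1242%

EAR = (1 + 0.07108/52)^52 − 1 = 0.073615.
Solve (1 + r/12)^12 = 1.073615: r/12 = 1.073615^(1/12) − 1 = 0.005937, so r = 0.071242 = 7.1242%.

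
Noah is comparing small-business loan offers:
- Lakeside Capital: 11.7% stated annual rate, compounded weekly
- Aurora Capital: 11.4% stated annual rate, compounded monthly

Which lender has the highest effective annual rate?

Lakeside Capital: (1 + 0.117/52)^52 − 1 = 12.397%
Aurora Capital: (1 + 0.114/12)^12 − 1 = 12.015%
The highest effective annual rate is Lakeside Capital at 12.397%.

Lakeside Capital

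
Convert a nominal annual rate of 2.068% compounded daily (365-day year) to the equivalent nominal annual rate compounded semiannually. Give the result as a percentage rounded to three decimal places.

2.079%

EAR = (1 + 0.02068/365)^365 − 1 = 0.020895.
Solve (1 + r/2)^2 = 1.020895: r/2 = 1.020895^(1/2) − 1 = 0.010393, so r = 0.020787 = 2.079%.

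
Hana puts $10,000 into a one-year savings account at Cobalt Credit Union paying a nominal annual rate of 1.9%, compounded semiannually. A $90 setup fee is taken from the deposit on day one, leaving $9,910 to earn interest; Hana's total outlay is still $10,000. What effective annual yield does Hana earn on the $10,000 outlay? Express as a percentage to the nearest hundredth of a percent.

Value after one year: 9,910 × (1 + 0.019/2)^2 = 9,910 × 1.019090 = $10,099.18.
Effective yield on the $10,000 outlay: 10,099.18 / 10,000 − 1 = 0.009918 = 0.99%.

0.99%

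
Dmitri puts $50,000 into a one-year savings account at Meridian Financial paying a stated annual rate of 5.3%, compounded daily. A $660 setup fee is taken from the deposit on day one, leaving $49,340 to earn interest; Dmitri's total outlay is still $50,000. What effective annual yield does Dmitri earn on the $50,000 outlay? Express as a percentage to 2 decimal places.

Value after one year: 49,340 × (1 + 0.053/365)^365 = 49,340 × 1.054426 = $52,025.36.
Effective yield on the $50,000 outlay: 52,025.36 / 50,000 − 1 = 0.040507 = 4.05%.

4.05%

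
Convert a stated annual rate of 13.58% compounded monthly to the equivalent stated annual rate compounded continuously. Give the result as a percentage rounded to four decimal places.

13.5037%

EAR = (1 + 0.1358/12)^12 − 1 = 0.144580.
Equivalent continuous rate: r = ln(1 + 0.144580) = 0.135037 = 13.5037%.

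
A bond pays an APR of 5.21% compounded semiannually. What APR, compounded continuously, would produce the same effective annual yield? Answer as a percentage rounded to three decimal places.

EAR = (1 + 0.0521/2)^2 − 1 = 0.052779.
Equivalent continuous rate: r = ln(1 + 0.052779) = 0.051433 = 5.143%.

5.143%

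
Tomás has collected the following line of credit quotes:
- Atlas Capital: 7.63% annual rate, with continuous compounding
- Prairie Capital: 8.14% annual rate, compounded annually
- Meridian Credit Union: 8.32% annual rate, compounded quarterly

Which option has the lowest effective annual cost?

Atlas Capital

Atlas Capital: e^0.0763 − 1 = 7.929%
Prairie Capital: compounded annually, EAR = 8.140%
Meridian Credit Union: (1 + 0.0832/4)^4 − 1 = 8.583%
The lowest effective annual rate is Atlas Capital at 7.929%.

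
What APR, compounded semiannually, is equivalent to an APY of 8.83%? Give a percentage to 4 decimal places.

8.6432%

(1 + r/2)^2 − 1 = 0.0883, so 1 + r/2 = 1.0883^(1/2).
r/2 = 0.043216, so r = 0.086432 = 8.6432%.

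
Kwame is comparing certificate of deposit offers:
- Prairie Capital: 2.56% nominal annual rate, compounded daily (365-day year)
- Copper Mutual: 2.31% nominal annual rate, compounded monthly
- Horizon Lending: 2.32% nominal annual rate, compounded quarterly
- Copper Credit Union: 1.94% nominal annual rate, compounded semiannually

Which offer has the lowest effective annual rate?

Prairie Capital: (1 + 0.0256/365)^365 − 1 = 2.593%
Copper Mutual: (1 + 0.0231/12)^12 − 1 = 2.335%
Horizon Lending: (1 + 0.0232/4)^4 − 1 = 2.340%
Copper Credit Union: (1 + 0.0194/2)^2 − 1 = 1.949%
The lowest effective annual rate is Copper Credit Union at 1.949%.

Copper Credit Union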